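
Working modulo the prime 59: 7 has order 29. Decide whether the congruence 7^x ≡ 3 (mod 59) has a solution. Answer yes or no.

yes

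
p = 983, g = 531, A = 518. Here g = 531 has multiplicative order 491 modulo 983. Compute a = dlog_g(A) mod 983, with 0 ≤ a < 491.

Baby-step giant-step with m = ceil(sqrt(491)) = 23.
Baby table (531^j mod 983 for j=0..22):
  0:1  1:531  2:823  3:561  4:42  5:676  6:161  7:953
  8:781  9:868  10:864  11:706  12:363  13:85  14:900  15:162
  16:501  17:621  18:446  19:906  20:399  21:524  22:55
Giant step factor: 531^(-23) ≡ 576 (mod 983).
Scan 518·576^i mod 983 for i = 0, 1, …:
  i=0: 518   i=1: 519   i=2: 112   i=3: 617
  i=4: 529   i=5: 957   i=6: 752   i=7: 632
  i=8: 322   i=9: 668     …   i=14: 680
  i=15: 446
Match at i=15, j=18: a = 15·23 + 18 = 363.

363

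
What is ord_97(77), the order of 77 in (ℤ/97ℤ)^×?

32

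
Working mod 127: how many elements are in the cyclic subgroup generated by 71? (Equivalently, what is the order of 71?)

63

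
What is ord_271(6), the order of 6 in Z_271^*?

The order of 6 must divide p − 1 = 270 = 2 · 3^3 · 5.
Divisors: 1, 2, 3, 5, 6, 9, 10, 15, 18, 27, 30, 45, 54, 90, 135, 270.
Check each in increasing order: 6^1 ≡ 6;  6^2 ≡ 36;  6^3 ≡ 216;  6^5 ≡ 188;  6^6 ≡ 44;  6^9 ≡ 19;  6^10 ≡ 114;  6^15 ≡ 23;  6^18 ≡ 90;  6^27 ≡ 84;  6^30 ≡ 258;  6^45 ≡ 243;  6^54 ≡ 10;  6^90 ≡ 242;  6^135 ≡ 270;  6^270 ≡ 1.
Smallest exponent giving 1 is 270.

270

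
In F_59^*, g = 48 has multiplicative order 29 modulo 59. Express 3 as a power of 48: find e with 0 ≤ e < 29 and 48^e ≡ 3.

Successive powers of 48 modulo 59:
  48^0=1  48^1=48  48^2=3
So 48^2 ≡ 3 (mod 59), giving e = 2.

2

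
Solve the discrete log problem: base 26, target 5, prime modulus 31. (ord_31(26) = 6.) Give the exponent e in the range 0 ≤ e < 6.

4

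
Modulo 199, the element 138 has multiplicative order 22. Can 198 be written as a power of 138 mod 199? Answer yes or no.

yes

⟨138⟩ has order 22; its elements mod 199 are {1, 11, 18, 60, 61, 62, 63, 74, 78, 85, 96, 103, 114, 121, 125, 136, 137, 138, 139, 181, 188, 198}.
198 is in this set.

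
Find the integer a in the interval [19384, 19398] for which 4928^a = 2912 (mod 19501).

Compute 4928^19384 mod 19501 = 2912, then multiply by 4928 repeatedly:
  4928^19384=2912
Found 2912 at exponent 19384.

19384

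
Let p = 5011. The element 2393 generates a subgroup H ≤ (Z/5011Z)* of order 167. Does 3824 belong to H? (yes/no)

yes

3824 ∈ ⟨2393⟩ iff 3824^167 ≡ 1 (mod 5011), since |⟨2393⟩| = 167.
3824^167 mod 5011 = 1.
Since 1 = 1, 3824 lies in the subgroup.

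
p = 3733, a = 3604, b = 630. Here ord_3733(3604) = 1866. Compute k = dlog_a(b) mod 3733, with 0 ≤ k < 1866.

850

Baby-step giant-step with m = ceil(sqrt(1866)) = 44.
Baby table (3604^j mod 3733 for j=0..43):
  0:1  1:3604  2:1709  3:3519  4:1475  5:108  6:1000  7:1655
  8:3019  9:2514  10:465  11:3476  12:3289  13:1281  14:2736  15:1691
  16:2108  17:577  18:227  19:581  20:3444  21:3684  22:2588  23:2118
  24:3020  25:2385  26:2174  27:3262  28:1031  29:1389  30:3  31:3346
  32:1394  33:3091  34:692  35:324  36:3000  37:1232  38:1591  39:76
  40:1395  41:2962  42:2401  43:110
Giant step factor: 3604^(-44) ≡ 649 (mod 3733).
Scan 630·649^i mod 3733 for i = 0, 1, …:
  i=0: 630   i=1: 1973   i=2: 58   i=3: 312
  i=4: 906   i=5: 1913   i=6: 2181   i=7: 662
  i=8: 343   i=9: 2360     …   i=18: 3093
  i=19: 2736
Match at i=19, j=14: k = 19·44 + 14 = 850.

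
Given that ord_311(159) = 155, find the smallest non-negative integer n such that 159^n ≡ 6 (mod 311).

62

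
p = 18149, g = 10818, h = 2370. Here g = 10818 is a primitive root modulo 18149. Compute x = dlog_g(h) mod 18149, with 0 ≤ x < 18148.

10399

Baby-step giant-step with m = ceil(sqrt(18148)) = 135.
Baby table (10818^j mod 18149 for j=0..134):
  0:1  1:10818  2:4372  3:2  4:3487  5:8744  6:4  7:6974
  8:17488  9:8  10:13948  11:16827  12:16  13:9747  14:15505  15:32
  16:1345  17:12861  18:64  19:2690  20:7573  21:128  22:5380  23:15146
  24:256  25:10760  26:12143  27:512  28:3371  29:6137  30:1024  31:6742
  32:12274  33:2048  34:13484  35:6399  36:4096  37:8819  38:12798  39:8192
  40:17638  41:7447  42:16384  43:17127  44:14894  45:14619  46:16105  47:11639
  48:11089  49:14061  50:5129  51:4029  52:9973  53:10258  54:8058  55:1797
  56:2367  57:16116  58:3594  59:4734  60:14083  61:7188  62:9468  63:10017
  64:14376  65:787  66:1885  67:10603  68:1574  69:3770  70:3057  71:3148
  72:7540  73:6114  74:6296  75:15080  76:12228  77:12592  78:12011  79:6307
  80:7035  81:5873  82:12614  83:14070  84:11746  85:7079  86:9991  87:5343
  88:14158  89:1833  90:10686  91:10167  92:3666  93:3223  94:2185  95:7332
  96:6446  97:4370  98:14664  99:12892  100:8740  101:11179  102:7635  103:17480
  104:4209  105:15270  106:16811  107:8418  108:12391  109:15473  110:16836  111:6633
  112:12797  113:15523  114:13266  115:7445  116:12897  117:8383  118:14890  119:7645
  120:16766  121:11631  122:15290  123:15383  124:5113  125:12431  126:12617  127:10226
  128:6713  129:7085  130:2303  131:13426  132:14170  133:4606  134:8703
Giant step factor: 10818^(-135) ≡ 12354 (mod 18149).
Scan 2370·12354^i mod 18149 for i = 0, 1, …:
  i=0: 2370   i=1: 4643   i=2: 8782   i=3: 16255
  i=4: 13734   i=5: 12984   i=6: 3474   i=7: 13560
  i=8: 4970   i=9: 1313     …   i=76: 275
  i=77: 3487
Match at i=77, j=4: x = 77·135 + 4 = 10399.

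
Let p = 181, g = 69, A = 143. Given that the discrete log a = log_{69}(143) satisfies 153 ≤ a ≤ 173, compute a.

Compute 69^153 mod 181 = 107, then multiply by 69 repeatedly:
  69^153=107  69^154=143
Found 143 at exponent 154.

154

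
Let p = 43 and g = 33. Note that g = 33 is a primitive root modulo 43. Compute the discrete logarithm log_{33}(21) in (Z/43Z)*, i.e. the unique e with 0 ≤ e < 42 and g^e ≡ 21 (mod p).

Successive powers of 33 modulo 43:
  33^0=1  33^1=33  33^2=14  33^3=32  33^4=24  33^5=18
  33^6=35  33^7=37  33^8=17  33^9=2  33^10=23  33^11=28
  33^12=21
So 33^12 ≡ 21 (mod 43), giving e = 12.

12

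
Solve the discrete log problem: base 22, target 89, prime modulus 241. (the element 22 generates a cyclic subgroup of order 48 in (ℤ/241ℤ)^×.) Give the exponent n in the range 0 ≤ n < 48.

Successive powers of 22 modulo 241:
  22^0=1  22^1=22  22^2=2  22^3=44  22^4=4  22^5=88
  22^6=8  22^7=176  22^8=16  22^9=111  22^10=32  22^11=222
  22^12=64  22^13=203  22^14=128  22^15=165  22^16=15  22^17=89
So 22^17 ≡ 89 (mod 241), giving n = 17.

17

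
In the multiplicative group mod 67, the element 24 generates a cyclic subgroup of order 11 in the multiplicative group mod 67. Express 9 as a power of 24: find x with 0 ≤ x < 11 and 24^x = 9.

Successive powers of 24 modulo 67:
  24^0=1  24^1=24  24^2=40  24^3=22  24^4=59  24^5=9
So 24^5 ≡ 9 (mod 67), giving x = 5.

5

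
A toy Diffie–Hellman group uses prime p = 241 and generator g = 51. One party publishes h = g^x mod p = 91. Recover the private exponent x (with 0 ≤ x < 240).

Baby-step giant-step with m = ceil(sqrt(240)) = 16.
Baby table (51^j mod 241 for j=0..15):
  0:1  1:51  2:191  3:101  4:90  5:11  6:79  7:173
  8:147  9:26  10:121  11:146  12:216  13:171  14:45  15:126
Giant step factor: 51^(-16) ≡ 119 (mod 241).
Scan 91·119^i mod 241 for i = 0, 1, …:
  i=0: 91   i=1: 225   i=2: 24   i=3: 205
  i=4: 54   i=5: 160   i=6: 1
Match at i=6, j=0: x = 6·16 + 0 = 96.

96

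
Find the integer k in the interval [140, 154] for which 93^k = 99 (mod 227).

140

Compute 93^140 mod 227 = 99, then multiply by 93 repeatedly:
  93^140=99
Found 99 at exponent 140.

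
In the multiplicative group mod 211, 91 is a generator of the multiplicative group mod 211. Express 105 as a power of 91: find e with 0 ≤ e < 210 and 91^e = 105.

128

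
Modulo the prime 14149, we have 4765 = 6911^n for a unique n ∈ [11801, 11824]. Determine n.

Compute 6911^11801 mod 14149 = 5894, then multiply by 6911 repeatedly:
  6911^11801=5894  6911^11802=12612  6911^11803=3692  6911^11804=4765
Found 4765 at exponent 11804.

11804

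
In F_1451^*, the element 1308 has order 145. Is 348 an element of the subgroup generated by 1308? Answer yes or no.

yes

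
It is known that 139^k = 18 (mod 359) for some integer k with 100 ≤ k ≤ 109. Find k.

104

Compute 139^100 mod 359 = 242, then multiply by 139 repeatedly:
  139^100=242  139^101=251  139^102=66  139^103=199  139^104=18
Found 18 at exponent 104.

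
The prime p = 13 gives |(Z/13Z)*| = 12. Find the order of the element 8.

4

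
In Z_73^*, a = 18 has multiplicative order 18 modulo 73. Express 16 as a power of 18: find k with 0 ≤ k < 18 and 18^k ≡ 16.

16

Successive powers of 18 modulo 73:
  18^0=1  18^1=18  18^2=32  18^3=65  18^4=2  18^5=36
  18^6=64  18^7=57  18^8=4  18^9=72  18^10=55  18^11=41
  18^12=8  18^13=71  18^14=37  18^15=9  18^16=16
So 18^16 ≡ 16 (mod 73), giving k = 16.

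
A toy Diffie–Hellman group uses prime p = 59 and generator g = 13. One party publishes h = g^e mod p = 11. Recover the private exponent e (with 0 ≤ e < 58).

7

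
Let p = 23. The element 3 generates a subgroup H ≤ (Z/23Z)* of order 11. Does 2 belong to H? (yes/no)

yes

⟨3⟩ has order 11; its elements mod 23 are {1, 2, 3, 4, 6, 8, 9, 12, 13, 16, 18}.
2 is in this set.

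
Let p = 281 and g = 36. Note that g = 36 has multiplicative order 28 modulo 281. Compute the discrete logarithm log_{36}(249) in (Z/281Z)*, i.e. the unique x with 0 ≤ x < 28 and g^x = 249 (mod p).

24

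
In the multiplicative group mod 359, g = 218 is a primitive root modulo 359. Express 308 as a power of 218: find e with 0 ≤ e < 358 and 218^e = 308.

Baby-step giant-step with m = ceil(sqrt(358)) = 19.
Baby table (218^j mod 359 for j=0..18):
  0:1  1:218  2:136  3:210  4:187  5:199  6:302  7:139
  8:146  9:236  10:111  11:145  12:18  13:334  14:294  15:190
  16:135  17:351  18:51
Giant step factor: 218^(-19) ≡ 261 (mod 359).
Scan 308·261^i mod 359 for i = 0, 1, …:
  i=0: 308   i=1: 331   i=2: 231   i=3: 338
  i=4: 263   i=5: 74   i=6: 287   i=7: 235
  i=8: 305   i=9: 266   i=10: 139
Match at i=10, j=7: e = 10·19 + 7 = 197.

197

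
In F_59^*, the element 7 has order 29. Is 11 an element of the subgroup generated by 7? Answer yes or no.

11 ∈ ⟨7⟩ iff 11^29 ≡ 1 (mod 59), since |⟨7⟩| = 29.
11^29 mod 59 = 58.
Since 58 ≠ 1, 11 does not lie in the subgroup.

no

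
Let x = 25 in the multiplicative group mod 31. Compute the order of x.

The order of 25 must divide p − 1 = 30 = 2 · 3 · 5.
Divisors: 1, 2, 3, 5, 6, 10, 15, 30.
Check each in increasing order: 25^1 ≡ 25;  25^2 ≡ 5;  25^3 ≡ 1.
Smallest exponent giving 1 is 3.

3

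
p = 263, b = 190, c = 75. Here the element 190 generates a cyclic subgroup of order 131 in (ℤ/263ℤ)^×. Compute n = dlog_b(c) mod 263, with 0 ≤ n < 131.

Baby-step giant-step with m = ceil(sqrt(131)) = 12.
Baby table (190^j mod 263 for j=0..11):
  0:1  1:190  2:69  3:223  4:27  5:133  6:22  7:235
  8:203  9:172  10:68  11:33
Giant step factor: 190^(-12) ≡ 144 (mod 263).
Scan 75·144^i mod 263 for i = 0, 1, …:
  i=0: 75   i=1: 17   i=2: 81   i=3: 92
  i=4: 98   i=5: 173   i=6: 190
Match at i=6, j=1: n = 6·12 + 1 = 73.

73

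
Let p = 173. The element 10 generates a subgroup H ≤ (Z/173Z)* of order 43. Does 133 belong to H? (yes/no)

133 ∈ ⟨10⟩ iff 133^43 ≡ 1 (mod 173), since |⟨10⟩| = 43.
133^43 mod 173 = 1.
Since 1 = 1, 133 lies in the subgroup.

yes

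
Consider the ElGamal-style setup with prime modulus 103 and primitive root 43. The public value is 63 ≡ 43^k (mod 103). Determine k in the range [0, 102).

62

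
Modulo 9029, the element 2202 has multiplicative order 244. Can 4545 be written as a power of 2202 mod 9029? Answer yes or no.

4545 ∈ ⟨2202⟩ iff 4545^244 ≡ 1 (mod 9029), since |⟨2202⟩| = 244.
4545^244 mod 9029 = 5086.
Since 5086 ≠ 1, 4545 does not lie in the subgroup.

no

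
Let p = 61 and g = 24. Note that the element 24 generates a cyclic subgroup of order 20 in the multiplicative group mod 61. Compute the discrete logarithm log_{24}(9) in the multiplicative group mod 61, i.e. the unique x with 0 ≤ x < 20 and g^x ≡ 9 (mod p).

8

Successive powers of 24 modulo 61:
  24^0=1  24^1=24  24^2=27  24^3=38  24^4=58  24^5=50
  24^6=41  24^7=8  24^8=9
So 24^8 ≡ 9 (mod 61), giving x = 8.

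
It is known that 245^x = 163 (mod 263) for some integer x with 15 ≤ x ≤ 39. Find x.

Compute 245^15 mod 263 = 214, then multiply by 245 repeatedly:
  245^15=214  245^16=93  245^17=167  245^18=150  245^19=193
  245^20=208  245^21=201  245^22=64  245^23=163
Found 163 at exponent 23.

23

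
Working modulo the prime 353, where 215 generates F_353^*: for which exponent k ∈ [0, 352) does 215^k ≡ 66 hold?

307

Baby-step giant-step with m = ceil(sqrt(352)) = 19.
Baby table (215^j mod 353 for j=0..18):
  0:1  1:215  2:335  3:13  4:324  5:119  6:169  7:329
  8:135  9:79  10:41  11:343  12:321  13:180  14:223  15:290
  16:222  17:75  18:240
Giant step factor: 215^(-19) ≡ 279 (mod 353).
Scan 66·279^i mod 353 for i = 0, 1, …:
  i=0: 66   i=1: 58   i=2: 297   i=3: 261
  i=4: 101   i=5: 292   i=6: 278   i=7: 255
  i=8: 192   i=9: 265     …   i=15: 100
  i=16: 13
Match at i=16, j=3: k = 16·19 + 3 = 307.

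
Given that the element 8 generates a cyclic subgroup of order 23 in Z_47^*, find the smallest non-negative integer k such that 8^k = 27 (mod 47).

19

Successive powers of 8 modulo 47:
  8^0=1  8^1=8  8^2=17  8^3=42  8^4=7  8^5=9
  8^6=25  8^7=12  8^8=2  8^9=16  8^10=34  8^11=37
  8^12=14  8^13=18  8^14=3  8^15=24  8^16=4  8^17=32
  8^18=21  8^19=27
So 8^19 ≡ 27 (mod 47), giving k = 19.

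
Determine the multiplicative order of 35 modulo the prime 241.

240

The order of 35 must divide p − 1 = 240 = 2^4 · 3 · 5.
Divisors: 1, 2, 3, 4, 5, 6, 8, 10, 12, 15, 16, 20, 24, 30, 40, 48, 60, 80, 120, 240.
Check each in increasing order: 35^1 ≡ 35;  35^2 ≡ 20;  35^3 ≡ 218;  35^4 ≡ 159;  35^5 ≡ 22;  35^6 ≡ 47;  35^8 ≡ 217;  35^10 ≡ 2;  35^12 ≡ 40;  35^15 ≡ 44;  35^16 ≡ 94;  35^20 ≡ 4;  35^24 ≡ 154;  35^30 ≡ 8;  35^40 ≡ 16;  35^48 ≡ 98;  35^60 ≡ 64;  35^80 ≡ 15;  35^120 ≡ 240;  35^240 ≡ 1.
Smallest exponent giving 1 is 240.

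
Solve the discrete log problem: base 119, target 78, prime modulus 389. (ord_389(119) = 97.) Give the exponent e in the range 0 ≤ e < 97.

Baby-step giant-step with m = ceil(sqrt(97)) = 10.
Baby table (119^j mod 389 for j=0..9):
  0:1  1:119  2:157  3:11  4:142  5:171  6:121  7:6
  8:325  9:164
Giant step factor: 119^(-10) ≡ 112 (mod 389).
Scan 78·112^i mod 389 for i = 0, 1, …:
  i=0: 78   i=1: 178   i=2: 97   i=3: 361
  i=4: 365   i=5: 35   i=6: 30   i=7: 248
  i=8: 157
Match at i=8, j=2: e = 8·10 + 2 = 82.

82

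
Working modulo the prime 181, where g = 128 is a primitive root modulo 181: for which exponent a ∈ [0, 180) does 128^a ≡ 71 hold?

Baby-step giant-step with m = ceil(sqrt(180)) = 14.
Baby table (128^j mod 181 for j=0..13):
  0:1  1:128  2:94  3:86  4:148  5:120  6:156  7:58
  8:3  9:22  10:101  11:77  12:82  13:179
Giant step factor: 128^(-14) ≡ 111 (mod 181).
Scan 71·111^i mod 181 for i = 0, 1, …:
  i=0: 71   i=1: 98   i=2: 18   i=3: 7
  i=4: 53   i=5: 91   i=6: 146   i=7: 97
  i=8: 88   i=9: 175   i=10: 58
Match at i=10, j=7: a = 10·14 + 7 = 147.

147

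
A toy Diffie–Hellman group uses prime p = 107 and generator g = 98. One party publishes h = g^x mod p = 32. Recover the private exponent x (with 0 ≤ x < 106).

Baby-step giant-step with m = ceil(sqrt(106)) = 11.
Baby table (98^j mod 107 for j=0..10):
  0:1  1:98  2:81  3:20  4:34  5:15  6:79  7:38
  8:86  9:82  10:11
Giant step factor: 98^(-11) ≡ 67 (mod 107).
Scan 32·67^i mod 107 for i = 0, 1, …:
  i=0: 32   i=1: 4   i=2: 54   i=3: 87
  i=4: 51   i=5: 100   i=6: 66   i=7: 35
  i=8: 98
Match at i=8, j=1: x = 8·11 + 1 = 89.

89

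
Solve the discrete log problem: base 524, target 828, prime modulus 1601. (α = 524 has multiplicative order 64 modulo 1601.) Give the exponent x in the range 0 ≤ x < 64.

63

Baby-step giant-step with m = ceil(sqrt(64)) = 8.
Baby table (524^j mod 1601 for j=0..7):
  0:1  1:524  2:805  3:757  4:1221  5:1005  6:1492  7:520
Giant step factor: 524^(-8) ≡ 408 (mod 1601).
Scan 828·408^i mod 1601 for i = 0, 1, …:
  i=0: 828   i=1: 13   i=2: 501   i=3: 1081
  i=4: 773   i=5: 1588   i=6: 1100   i=7: 520
Match at i=7, j=7: x = 7·8 + 7 = 63.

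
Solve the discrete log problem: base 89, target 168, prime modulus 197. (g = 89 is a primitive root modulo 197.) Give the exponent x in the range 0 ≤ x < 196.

6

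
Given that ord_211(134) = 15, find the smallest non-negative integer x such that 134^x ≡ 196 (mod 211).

10

Successive powers of 134 modulo 211:
  134^0=1  134^1=134  134^2=21  134^3=71  134^4=19  134^5=14
  134^6=188  134^7=83  134^8=150  134^9=55  134^10=196
So 134^10 ≡ 196 (mod 211), giving x = 10.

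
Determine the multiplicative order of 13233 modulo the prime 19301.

19300

The order of 13233 must divide p − 1 = 19300 = 2^2 · 5^2 · 193.
Divisors: 1, 2, 4, 5, 10, 20, 25, 50, 100, 193, 386, 772, 965, 1930, 3860, 4825, 9650, 19300.
Check each in increasing order: 13233^1 ≡ 13233;  13233^2 ≡ 13617;  13233^4 ≡ 17283;  13233^5 ≡ 8390;  13233^10 ≡ 1353;  13233^20 ≡ 16315;  13233^25 ≡ 158;  13233^50 ≡ 5663;  13233^100 ≡ 10608;  13233^193 ≡ 800;  13233^386 ≡ 3067;  13233^772 ≡ 6902;  13233^965 ≡ 1514;  13233^1930 ≡ 14678;  13233^3860 ≡ 5922;  13233^4825 ≡ 10244;  13233^9650 ≡ 19300;  13233^19300 ≡ 1.
Smallest exponent giving 1 is 19300.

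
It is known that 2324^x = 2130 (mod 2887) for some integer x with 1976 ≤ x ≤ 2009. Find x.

2006

Compute 2324^1976 mod 2887 = 2444, then multiply by 2324 repeatedly:
  2324^1976=2444  2324^1977=1127  2324^1978=639  2324^1979=1118  2324^1980=2819
  2324^1981=753  2324^1982=450  2324^1983=706  2324^1984=928  2324^1985=83
  2324^1986=2350  2324^1987=2083  2324^1988=2280  2324^1989=1075  2324^1990=1045
  2324^1991=613  2324^1992=1321  2324^1993=1123  2324^1994=4  2324^1995=635
  2324^1996=483  2324^1997=2336  2324^1998=1304  2324^1999=2033  2324^2000=1560
  2324^2001=2255  2324^2002=715  2324^2003=1635  2324^2004=448  2324^2005=1832
  2324^2006=2130
Found 2130 at exponent 2006.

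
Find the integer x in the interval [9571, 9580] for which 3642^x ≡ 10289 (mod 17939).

Compute 3642^9571 mod 17939 = 694, then multiply by 3642 repeatedly:
  3642^9571=694  3642^9572=16088  3642^9573=3722  3642^9574=11579  3642^9575=14068
  3642^9576=1872  3642^9577=1004  3642^9578=14951  3642^9579=6677  3642^9580=10289
Found 10289 at exponent 9580.

9580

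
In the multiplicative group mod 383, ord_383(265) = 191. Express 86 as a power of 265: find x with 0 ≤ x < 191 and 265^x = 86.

Baby-step giant-step with m = ceil(sqrt(191)) = 14.
Baby table (265^j mod 383 for j=0..13):
  0:1  1:265  2:136  3:38  4:112  5:189  6:295  7:43
  8:288  9:103  10:102  11:220  12:84  13:46
Giant step factor: 265^(-14) ≡ 29 (mod 383).
Scan 86·29^i mod 383 for i = 0, 1, …:
  i=0: 86   i=1: 196   i=2: 322   i=3: 146
  i=4: 21   i=5: 226   i=6: 43
Match at i=6, j=7: x = 6·14 + 7 = 91.

91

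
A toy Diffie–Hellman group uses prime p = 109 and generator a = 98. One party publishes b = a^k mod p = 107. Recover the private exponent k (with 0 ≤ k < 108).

15

Baby-step giant-step with m = ceil(sqrt(108)) = 11.
Baby table (98^j mod 109 for j=0..10):
  0:1  1:98  2:12  3:86  4:35  5:51  6:93  7:67
  8:26  9:41  10:94
Giant step factor: 98^(-11) ≡ 37 (mod 109).
Scan 107·37^i mod 109 for i = 0, 1, …:
  i=0: 107   i=1: 35
Match at i=1, j=4: k = 1·11 + 4 = 15.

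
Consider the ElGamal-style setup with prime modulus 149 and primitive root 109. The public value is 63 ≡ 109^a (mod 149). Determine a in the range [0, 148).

32

Baby-step giant-step with m = ceil(sqrt(148)) = 13.
Baby table (109^j mod 149 for j=0..12):
  0:1  1:109  2:110  3:70  4:31  5:101  6:132  7:84
  8:67  9:2  10:69  11:71  12:140
Giant step factor: 109^(-13) ≡ 137 (mod 149).
Scan 63·137^i mod 149 for i = 0, 1, …:
  i=0: 63   i=1: 138   i=2: 132
Match at i=2, j=6: a = 2·13 + 6 = 32.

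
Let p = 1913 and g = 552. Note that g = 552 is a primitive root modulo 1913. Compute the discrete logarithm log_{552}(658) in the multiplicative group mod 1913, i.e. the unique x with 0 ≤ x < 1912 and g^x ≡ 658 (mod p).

669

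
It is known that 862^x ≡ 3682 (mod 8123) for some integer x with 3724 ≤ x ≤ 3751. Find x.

3726

Compute 862^3724 mod 8123 = 6369, then multiply by 862 repeatedly:
  862^3724=6369  862^3725=7053  862^3726=3682
Found 3682 at exponent 3726.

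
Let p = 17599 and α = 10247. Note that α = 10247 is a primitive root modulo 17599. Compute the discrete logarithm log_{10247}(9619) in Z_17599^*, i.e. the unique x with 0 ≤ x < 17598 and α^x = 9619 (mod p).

5354

Baby-step giant-step with m = ceil(sqrt(17598)) = 133.
Baby table (10247^j mod 17599 for j=0..132):
  0:1  1:10247  2:5375  3:10354  4:10666  5:4712  6:9807  7:2039
  8:3620  9:13047  10:10605  11:13209  12:16313  13:4009  14:4157  15:7199
  16:10744  17:12023  18:6681  19:97  20:8415  21:11004  22:1195  23:13860
  24:17089  25:933  26:4194  27:16759  28:16030  29:7943  30:14145  31:16050
  32:1695  33:16051  34:11942  35:3827  36:4697  37:14493  38:9409  39:6701
  40:11448  41:10321  42:6896  43:3327  44:2506  45:2041  46:6515  47:6198
  48:13714  49:16942  50:8138  51:6024  52:8235  53:14439  54:1640  55:15634
  56:15500  57:15124  58:16433  59:1719  60:15593  61:150  62:5937  63:14295
  64:4388  65:15990  66:2840  67:10333  68:6667  69:15030  70:3561  71:6840
  72:10262  73:689  74:2984  75:7585  76:6311  77:10091  78:8352  79:16606
  80:14550  81:12721  82:13893  83:3260  84:2318  85:11495  86:16757  87:13135
  88:14792  89:11036  90:12317  91:9870  92:14036  93:7864  94:14186  95:13801
  96:10882  97:590  98:9273  99:3430  100:2007  101:10097  102:17037  103:13658
  104:6278  105:6321  106:6967  107:9305  108:14552  109:15616  110:7044  111:6369
  112:6051  113:3320  114:1173  115:17213  116:4433  117:1932  118:15928  119:1090
  120:11464  121:15882  122:4901  123:10600  124:14771  125:7037  126:5036  127:3624
  128:1238  129:14506  130:1828  131:6180  132:5258
Giant step factor: 10247^(-133) ≡ 10387 (mod 17599).
Scan 9619·10387^i mod 17599 for i = 0, 1, …:
  i=0: 9619   i=1: 3030   i=2: 5598   i=3: 16929
  i=4: 9914   i=5: 4969   i=6: 12735   i=7: 4361
  i=8: 15480   i=9: 6296     …   i=39: 6709
  i=40: 11942
Match at i=40, j=34: x = 40·133 + 34 = 5354.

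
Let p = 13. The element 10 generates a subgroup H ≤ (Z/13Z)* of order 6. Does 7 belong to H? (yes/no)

no

⟨10⟩ has order 6; its elements mod 13 are {1, 3, 4, 9, 10, 12}.
7 is not in this set.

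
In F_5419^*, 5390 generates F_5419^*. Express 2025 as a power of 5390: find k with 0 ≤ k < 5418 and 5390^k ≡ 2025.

Baby-step giant-step with m = ceil(sqrt(5418)) = 74.
Baby table (5390^j mod 5419 for j=0..73):
  0:1  1:5390  2:841  3:2706  4:2811  5:5185  6:1367  7:3709
  8:819  9:3344  10:566  11:5262  12:4553  13:3438  14:3259  15:3031
  16:4224  17:2141  18:2939  19:1473  20:635  21:3261  22:2973  23:487
  24:2134  25:3142  26:1005  27:3369  28:5260  29:4611  30:1756  31:3266
  32:2828  33:4692  34:4826  35:940  36:5254  37:4785  38:2129  39:3287
  40:2219  41:677  42:2043  43:362  44:340  45:978  46:4152  47:4229
  48:1996  49:1725  50:4165  51:3852  52:2091  53:4389  54:2775  55:810
  56:3605  57:3835  58:2584  59:930  60:125  61:1794  62:2164  63:2272
  64:4559  65:3264  66:2886  67:3010  68:4833  69:737  70:303  71:2051
  72:130  73:1649
Giant step factor: 5390^(-74) ≡ 405 (mod 5419).
Scan 2025·405^i mod 5419 for i = 0, 1, …:
  i=0: 2025   i=1: 1856   i=2: 3858   i=3: 1818
  i=4: 4725   i=5: 718   i=6: 3583   i=7: 4242
  i=8: 187   i=9: 5288     …   i=47: 3509
  i=48: 1367
Match at i=48, j=6: k = 48·74 + 6 = 3558.

3558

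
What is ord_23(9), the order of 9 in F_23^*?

11

The order of 9 must divide p − 1 = 22 = 2 · 11.
Divisors: 1, 2, 11, 22.
Check each in increasing order: 9^1 ≡ 9;  9^2 ≡ 12;  9^11 ≡ 1.
Smallest exponent giving 1 is 11.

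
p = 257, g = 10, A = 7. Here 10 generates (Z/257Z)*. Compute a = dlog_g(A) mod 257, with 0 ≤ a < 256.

227

Baby-step giant-step with m = ceil(sqrt(256)) = 16.
Baby table (10^j mod 257 for j=0..15):
  0:1  1:10  2:100  3:229  4:234  5:27  6:13  7:130
  8:15  9:150  10:215  11:94  12:169  13:148  14:195  15:151
Giant step factor: 10^(-16) ≡ 8 (mod 257).
Scan 7·8^i mod 257 for i = 0, 1, …:
  i=0: 7   i=1: 56   i=2: 191   i=3: 243
  i=4: 145   i=5: 132   i=6: 28   i=7: 224
  i=8: 250   i=9: 201     …   i=13: 125
  i=14: 229
Match at i=14, j=3: a = 14·16 + 3 = 227.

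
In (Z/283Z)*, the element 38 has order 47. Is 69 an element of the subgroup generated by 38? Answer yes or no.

no

69 ∈ ⟨38⟩ iff 69^47 ≡ 1 (mod 283), since |⟨38⟩| = 47.
69^47 mod 283 = 45.
Since 45 ≠ 1, 69 does not lie in the subgroup.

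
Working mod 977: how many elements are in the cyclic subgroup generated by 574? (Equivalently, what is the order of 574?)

16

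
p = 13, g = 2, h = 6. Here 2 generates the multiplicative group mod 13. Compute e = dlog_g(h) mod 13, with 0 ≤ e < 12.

5

Successive powers of 2 modulo 13:
  2^0=1  2^1=2  2^2=4  2^3=8  2^4=3  2^5=6
So 2^5 ≡ 6 (mod 13), giving e = 5.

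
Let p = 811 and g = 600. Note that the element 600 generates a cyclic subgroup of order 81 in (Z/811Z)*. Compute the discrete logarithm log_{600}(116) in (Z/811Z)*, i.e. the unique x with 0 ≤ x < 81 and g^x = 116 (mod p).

12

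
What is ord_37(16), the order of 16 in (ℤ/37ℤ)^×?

9

The order of 16 must divide p − 1 = 36 = 2^2 · 3^2.
Divisors: 1, 2, 3, 4, 6, 9, 12, 18, 36.
Check each in increasing order: 16^1 ≡ 16;  16^2 ≡ 34;  16^3 ≡ 26;  16^4 ≡ 9;  16^6 ≡ 10;  16^9 ≡ 1.
Smallest exponent giving 1 is 9.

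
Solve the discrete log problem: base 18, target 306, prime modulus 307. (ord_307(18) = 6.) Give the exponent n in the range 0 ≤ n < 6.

3

Successive powers of 18 modulo 307:
  18^0=1  18^1=18  18^2=17  18^3=306
So 18^3 ≡ 306 (mod 307), giving n = 3.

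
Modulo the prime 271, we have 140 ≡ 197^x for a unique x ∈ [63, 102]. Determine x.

70

Compute 197^63 mod 271 = 214, then multiply by 197 repeatedly:
  197^63=214  197^64=153  197^65=60  197^66=167  197^67=108
  197^68=138  197^69=86  197^70=140
Found 140 at exponent 70.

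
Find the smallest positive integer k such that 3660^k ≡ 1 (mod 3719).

338

The order of 3660 must divide p − 1 = 3718 = 2 · 11 · 13^2.
Divisors: 1, 2, 11, 13, 22, 26, 143, 169, 286, 338, 1859, 3718.
Check each in increasing order: 3660^1 ≡ 3660;  3660^2 ≡ 3481;  3660^11 ≡ 1333;  3660^13 ≡ 2580;  3660^22 ≡ 2926;  3660^26 ≡ 3109;  3660^143 ≡ 189;  3660^169 ≡ 3718;  3660^286 ≡ 2250;  3660^338 ≡ 1.
Smallest exponent giving 1 is 338.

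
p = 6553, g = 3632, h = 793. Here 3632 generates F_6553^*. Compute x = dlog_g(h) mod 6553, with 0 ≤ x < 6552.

3565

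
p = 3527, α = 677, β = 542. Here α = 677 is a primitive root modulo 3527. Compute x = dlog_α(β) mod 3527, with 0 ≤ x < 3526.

623

Baby-step giant-step with m = ceil(sqrt(3526)) = 60.
Baby table (677^j mod 3527 for j=0..59):
  0:1  1:677  2:3346  3:908  4:1018  5:1421  6:2673  7:270
  8:2913  9:508  10:1797  11:3281  12:2754  13:2202  14:2360  15:3516
  16:3134  17:1991  18:593  19:2910  20:2004  21:2340  22:557  23:3227
  24:1466  25:1395  26:2706  27:1449  28:467  29:2256  30:121  31:796
  32:2788  33:531  34:3260  35:2645  36:2476  37:927  38:3300  39:1509
  40:2290  41:1977  42:1696  43:1917  44:3400  45:2196  46:1825  47:1075
  48:1213  49:2937  50:2648  51:980  52:384  53:2497  54:1036  55:3026
  56:2942  57:2506  58:75  59:1397
Giant step factor: 677^(-60) ≡ 536 (mod 3527).
Scan 542·536^i mod 3527 for i = 0, 1, …:
  i=0: 542   i=1: 1298   i=2: 909   i=3: 498
  i=4: 2403   i=5: 653   i=6: 835   i=7: 3158
  i=8: 3255   i=9: 2342   i=10: 3227
Match at i=10, j=23: x = 10·60 + 23 = 623.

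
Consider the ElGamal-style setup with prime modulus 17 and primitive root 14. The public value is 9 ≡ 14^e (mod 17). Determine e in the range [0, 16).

2

Successive powers of 14 modulo 17:
  14^0=1  14^1=14  14^2=9
So 14^2 ≡ 9 (mod 17), giving e = 2.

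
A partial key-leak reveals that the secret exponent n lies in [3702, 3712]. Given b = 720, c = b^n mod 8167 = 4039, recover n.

3707

Compute 720^3702 mod 8167 = 5036, then multiply by 720 repeatedly:
  720^3702=5036  720^3703=7939  720^3704=7347  720^3705=5791  720^3706=4350
  720^3707=4039
Found 4039 at exponent 3707.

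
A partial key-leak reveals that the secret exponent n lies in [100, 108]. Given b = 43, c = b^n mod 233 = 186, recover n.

103

Compute 43^100 mod 233 = 107, then multiply by 43 repeatedly:
  43^100=107  43^101=174  43^102=26  43^103=186
Found 186 at exponent 103.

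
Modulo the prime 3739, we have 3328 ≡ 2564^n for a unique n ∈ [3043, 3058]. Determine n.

Compute 2564^3043 mod 3739 = 2636, then multiply by 2564 repeatedly:
  2564^3043=2636  2564^3044=2331  2564^3045=1762  2564^3046=1056  2564^3047=548
  2564^3048=2947  2564^3049=3328
Found 3328 at exponent 3049.

3049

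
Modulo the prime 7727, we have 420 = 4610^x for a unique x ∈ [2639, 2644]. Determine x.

2641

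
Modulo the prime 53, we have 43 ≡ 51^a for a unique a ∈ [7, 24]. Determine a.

Compute 51^7 mod 53 = 31, then multiply by 51 repeatedly:
  51^7=31  51^8=44  51^9=18  51^10=17  51^11=19
  51^12=15  51^13=23  51^14=7  51^15=39  51^16=28
  51^17=50  51^18=6  51^19=41  51^20=24  51^21=5
  51^22=43
Found 43 at exponent 22.

22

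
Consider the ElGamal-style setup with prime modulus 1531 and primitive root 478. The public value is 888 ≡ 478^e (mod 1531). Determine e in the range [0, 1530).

1321

Baby-step giant-step with m = ceil(sqrt(1530)) = 40.
Baby table (478^j mod 1531 for j=0..39):
  0:1  1:478  2:365  3:1467  4:28  5:1136  6:1034  7:1270
  8:784  9:1188  10:1394  11:347  12:518  13:1113  14:757  15:530
  16:725  17:544  18:1293  19:1061  20:397  21:1453  22:991  23:619
  24:399  25:878  26:190  27:491  28:455  29:88  30:727  31:1500
  32:492  33:933  34:453  35:663  36:1528  37:97  38:436  39:192
Giant step factor: 478^(-40) ≡ 565 (mod 1531).
Scan 888·565^i mod 1531 for i = 0, 1, …:
  i=0: 888   i=1: 1083   i=2: 1026   i=3: 972
  i=4: 1082   i=5: 461   i=6: 195   i=7: 1474
  i=8: 1477   i=9: 110     …   i=32: 1185
  i=33: 478
Match at i=33, j=1: e = 33·40 + 1 = 1321.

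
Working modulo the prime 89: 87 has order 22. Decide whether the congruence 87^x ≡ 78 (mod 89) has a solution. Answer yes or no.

yes

⟨87⟩ has order 22; its elements mod 89 are {1, 2, 4, 8, 11, 16, 22, 25, 32, 39, 44, 45, 50, 57, 64, 67, 73, 78, 81, 85, 87, 88}.
78 is in this set.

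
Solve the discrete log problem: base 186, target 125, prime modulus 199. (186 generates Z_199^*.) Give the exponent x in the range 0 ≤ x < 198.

144

Baby-step giant-step with m = ceil(sqrt(198)) = 15.
Baby table (186^j mod 199 for j=0..14):
  0:1  1:186  2:169  3:191  4:104  5:41  6:64  7:163
  8:70  9:85  10:89  11:37  12:116  13:84  14:102
Giant step factor: 186^(-15) ≡ 101 (mod 199).
Scan 125·101^i mod 199 for i = 0, 1, …:
  i=0: 125   i=1: 88   i=2: 132   i=3: 198
  i=4: 98   i=5: 147   i=6: 121   i=7: 82
  i=8: 123   i=9: 85
Match at i=9, j=9: x = 9·15 + 9 = 144.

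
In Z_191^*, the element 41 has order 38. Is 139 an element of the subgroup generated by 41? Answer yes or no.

yes

139 ∈ ⟨41⟩ iff 139^38 ≡ 1 (mod 191), since |⟨41⟩| = 38.
139^38 mod 191 = 1.
Since 1 = 1, 139 lies in the subgroup.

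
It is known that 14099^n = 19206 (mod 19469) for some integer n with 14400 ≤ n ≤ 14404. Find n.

14403

Compute 14099^14400 mod 19469 = 9357, then multiply by 14099 repeatedly:
  14099^14400=9357  14099^14401=2399  14099^14402=5848  14099^14403=19206
Found 19206 at exponent 14403.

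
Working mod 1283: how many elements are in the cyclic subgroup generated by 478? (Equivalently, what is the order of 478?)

641

The order of 478 must divide p − 1 = 1282 = 2 · 641.
Divisors: 1, 2, 641, 1282.
Check each in increasing order: 478^1 ≡ 478;  478^2 ≡ 110;  478^641 ≡ 1.
Smallest exponent giving 1 is 641.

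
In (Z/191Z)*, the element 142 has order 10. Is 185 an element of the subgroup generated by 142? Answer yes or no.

185 ∈ ⟨142⟩ iff 185^10 ≡ 1 (mod 191), since |⟨142⟩| = 10.
185^10 mod 191 = 160.
Since 160 ≠ 1, 185 does not lie in the subgroup.

no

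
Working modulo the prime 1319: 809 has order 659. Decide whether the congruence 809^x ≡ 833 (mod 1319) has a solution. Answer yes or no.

no

833 ∈ ⟨809⟩ iff 833^659 ≡ 1 (mod 1319), since |⟨809⟩| = 659.
833^659 mod 1319 = 1318.
Since 1318 ≠ 1, 833 does not lie in the subgroup.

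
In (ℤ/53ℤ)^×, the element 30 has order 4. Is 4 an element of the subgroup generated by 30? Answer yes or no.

no

4 ∈ ⟨30⟩ iff 4^4 ≡ 1 (mod 53), since |⟨30⟩| = 4.
4^4 mod 53 = 44.
Since 44 ≠ 1, 4 does not lie in the subgroup.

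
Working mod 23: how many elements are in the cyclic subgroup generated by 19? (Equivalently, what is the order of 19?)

22

The order of 19 must divide p − 1 = 22 = 2 · 11.
Divisors: 1, 2, 11, 22.
Check each in increasing order: 19^1 ≡ 19;  19^2 ≡ 16;  19^11 ≡ 22;  19^22 ≡ 1.
Smallest exponent giving 1 is 22.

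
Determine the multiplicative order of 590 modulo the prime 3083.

3082

The order of 590 must divide p − 1 = 3082 = 2 · 23 · 67.
Divisors: 1, 2, 23, 46, 67, 134, 1541, 3082.
Check each in increasing order: 590^1 ≡ 590;  590^2 ≡ 2804;  590^23 ≡ 2164;  590^46 ≡ 2902;  590^67 ≡ 2310;  590^134 ≡ 2510;  590^1541 ≡ 3082;  590^3082 ≡ 1.
Smallest exponent giving 1 is 3082.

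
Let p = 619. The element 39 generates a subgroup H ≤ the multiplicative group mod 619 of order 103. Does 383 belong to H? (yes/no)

yes

383 ∈ ⟨39⟩ iff 383^103 ≡ 1 (mod 619), since |⟨39⟩| = 103.
383^103 mod 619 = 1.
Since 1 = 1, 383 lies in the subgroup.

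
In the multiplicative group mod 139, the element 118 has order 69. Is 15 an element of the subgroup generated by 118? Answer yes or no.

no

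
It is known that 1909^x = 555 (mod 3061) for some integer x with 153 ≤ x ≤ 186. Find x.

156

Compute 1909^153 mod 3061 = 1166, then multiply by 1909 repeatedly:
  1909^153=1166  1909^154=547  1909^155=422  1909^156=555
Found 555 at exponent 156.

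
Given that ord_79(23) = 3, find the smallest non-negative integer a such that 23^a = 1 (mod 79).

0

Successive powers of 23 modulo 79:
  23^0=1
So 23^0 ≡ 1 (mod 79), giving a = 0.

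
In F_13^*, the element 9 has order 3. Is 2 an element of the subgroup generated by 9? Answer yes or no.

no

⟨9⟩ has order 3; its elements mod 13 are {1, 3, 9}.
2 is not in this set.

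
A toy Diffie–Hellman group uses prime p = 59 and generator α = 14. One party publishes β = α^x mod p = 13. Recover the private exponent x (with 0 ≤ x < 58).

39

Baby-step giant-step with m = ceil(sqrt(58)) = 8.
Baby table (14^j mod 59 for j=0..7):
  0:1  1:14  2:19  3:30  4:7  5:39  6:15  7:33
Giant step factor: 14^(-8) ≡ 53 (mod 59).
Scan 13·53^i mod 59 for i = 0, 1, …:
  i=0: 13   i=1: 40   i=2: 55   i=3: 24
  i=4: 33
Match at i=4, j=7: x = 4·8 + 7 = 39.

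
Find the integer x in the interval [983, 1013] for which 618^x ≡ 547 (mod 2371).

1011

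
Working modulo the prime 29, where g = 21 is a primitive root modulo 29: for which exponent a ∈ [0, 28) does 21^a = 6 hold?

2

Successive powers of 21 modulo 29:
  21^0=1  21^1=21  21^2=6
So 21^2 ≡ 6 (mod 29), giving a = 2.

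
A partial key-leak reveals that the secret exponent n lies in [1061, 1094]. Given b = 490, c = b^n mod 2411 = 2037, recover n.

1067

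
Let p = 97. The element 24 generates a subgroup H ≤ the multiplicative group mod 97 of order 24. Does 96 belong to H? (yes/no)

96 ∈ ⟨24⟩ iff 96^24 ≡ 1 (mod 97), since |⟨24⟩| = 24.
96^24 mod 97 = 1.
Since 1 = 1, 96 lies in the subgroup.

yes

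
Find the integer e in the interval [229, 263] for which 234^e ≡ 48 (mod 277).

260

Compute 234^229 mod 277 = 80, then multiply by 234 repeatedly:
  234^229=80  234^230=161  234^231=2  234^232=191  234^233=97
  234^234=261  234^235=134  234^236=55  234^237=128  234^238=36
  234^239=114  234^240=84  234^241=266  234^242=196  234^243=159
  234^244=88  234^245=94  234^246=113  234^247=127  234^248=79
  234^249=204  234^250=92  234^251=199  234^252=30  234^253=95
  234^254=70  234^255=37  234^256=71  234^257=271  234^258=258
  234^259=263  234^260=48
Found 48 at exponent 260.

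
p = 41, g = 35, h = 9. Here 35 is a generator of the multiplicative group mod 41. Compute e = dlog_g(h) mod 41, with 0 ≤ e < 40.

Successive powers of 35 modulo 41:
  35^0=1  35^1=35  35^2=36  35^3=30  35^4=25  35^5=14
  35^6=39  35^7=12  35^8=10  35^9=22  35^10=32  35^11=13
  35^12=4  35^13=17  35^14=21  35^15=38  35^16=18  35^17=15
  35^18=33  35^19=7  35^20=40  35^21=6  35^22=5  35^23=11
  35^24=16  35^25=27  35^26=2  35^27=29  35^28=31  35^29=19
  35^30=9
So 35^30 ≡ 9 (mod 41), giving e = 30.

30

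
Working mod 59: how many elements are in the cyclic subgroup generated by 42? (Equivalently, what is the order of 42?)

The order of 42 must divide p − 1 = 58 = 2 · 29.
Divisors: 1, 2, 29, 58.
Check each in increasing order: 42^1 ≡ 42;  42^2 ≡ 53;  42^29 ≡ 58;  42^58 ≡ 1.
Smallest exponent giving 1 is 58.

58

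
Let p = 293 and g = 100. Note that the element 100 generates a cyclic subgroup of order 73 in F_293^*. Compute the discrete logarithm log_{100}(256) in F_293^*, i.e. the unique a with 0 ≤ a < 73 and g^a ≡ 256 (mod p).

Baby-step giant-step with m = ceil(sqrt(73)) = 9.
Baby table (100^j mod 293 for j=0..8):
  0:1  1:100  2:38  3:284  4:272  5:244  6:81  7:189
  8:148
Giant step factor: 100^(-9) ≡ 84 (mod 293).
Scan 256·84^i mod 293 for i = 0, 1, …:
  i=0: 256   i=1: 115   i=2: 284
Match at i=2, j=3: a = 2·9 + 3 = 21.

21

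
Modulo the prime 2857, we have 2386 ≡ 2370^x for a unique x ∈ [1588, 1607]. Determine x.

Compute 2370^1588 mod 2857 = 2510, then multiply by 2370 repeatedly:
  2370^1588=2510  2370^1589=426  2370^1590=1099  2370^1591=1903  2370^1592=1764
  2370^1593=889  2370^1594=1321  2370^1595=2355  2370^1596=1629  2370^1597=923
  2370^1598=1905  2370^1599=790  2370^1600=965  2370^1601=1450  2370^1602=2386
Found 2386 at exponent 1602.

1602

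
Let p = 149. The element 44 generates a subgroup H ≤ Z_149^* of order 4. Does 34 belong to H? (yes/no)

34 ∈ ⟨44⟩ iff 34^4 ≡ 1 (mod 149), since |⟨44⟩| = 4.
34^4 mod 149 = 104.
Since 104 ≠ 1, 34 does not lie in the subgroup.

no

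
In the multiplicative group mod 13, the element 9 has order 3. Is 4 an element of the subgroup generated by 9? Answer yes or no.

no

⟨9⟩ has order 3; its elements mod 13 are {1, 3, 9}.
4 is not in this set.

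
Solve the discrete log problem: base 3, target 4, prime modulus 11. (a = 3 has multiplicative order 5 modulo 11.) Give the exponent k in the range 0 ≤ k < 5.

Successive powers of 3 modulo 11:
  3^0=1  3^1=3  3^2=9  3^3=5  3^4=4
So 3^4 ≡ 4 (mod 11), giving k = 4.

4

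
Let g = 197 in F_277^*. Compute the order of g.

The order of 197 must divide p − 1 = 276 = 2^2 · 3 · 23.
Divisors: 1, 2, 3, 4, 6, 12, 23, 46, 69, 92, 138, 276.
Check each in increasing order: 197^1 ≡ 197;  197^2 ≡ 29;  197^3 ≡ 173;  197^4 ≡ 10;  197^6 ≡ 13;  197^12 ≡ 169;  197^23 ≡ 242;  197^46 ≡ 117;  197^69 ≡ 60;  197^92 ≡ 116;  197^138 ≡ 276;  197^276 ≡ 1.
Smallest exponent giving 1 is 276.

276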